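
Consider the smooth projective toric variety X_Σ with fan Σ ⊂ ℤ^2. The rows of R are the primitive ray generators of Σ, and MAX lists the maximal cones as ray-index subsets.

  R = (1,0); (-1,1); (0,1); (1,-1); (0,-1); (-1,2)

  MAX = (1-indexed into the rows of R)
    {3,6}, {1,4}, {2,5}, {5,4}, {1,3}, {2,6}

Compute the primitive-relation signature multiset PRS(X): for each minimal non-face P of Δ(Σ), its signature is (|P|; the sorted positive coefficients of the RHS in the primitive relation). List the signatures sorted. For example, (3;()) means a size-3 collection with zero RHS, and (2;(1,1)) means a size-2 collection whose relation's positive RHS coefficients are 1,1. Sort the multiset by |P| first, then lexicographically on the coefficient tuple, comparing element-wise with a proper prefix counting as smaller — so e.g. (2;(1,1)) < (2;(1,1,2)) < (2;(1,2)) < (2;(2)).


9 collections generate NE(X_Σ); each relation:

  P={2,4}:  v_{2} + v_{4} = 0  →  sig = (2;())
  P={3,5}:  v_{3} + v_{5} = 0  →  sig = (2;())
  P={1,2}:  v_{1} + v_{2} = v_{3}  →  sig = (2;(1))
  P={1,5}:  v_{1} + v_{5} = v_{4}  →  sig = (2;(1))
  P={2,3}:  v_{2} + v_{3} = v_{6}  →  sig = (2;(1))
  P={3,4}:  v_{3} + v_{4} = v_{1}  →  sig = (2;(1))
  P={4,6}:  v_{4} + v_{6} = v_{3}  →  sig = (2;(1))
  P={5,6}:  v_{5} + v_{6} = v_{2}  →  sig = (2;(1))
  P={1,6}:  v_{1} + v_{6} = 2·v_{3}  →  sig = (2;(2))

Hence PRS(X_Σ) =
    |P|=2: 9 collections, coeffs (), (), (1), (1), (1), (1), (1), (1), (2)


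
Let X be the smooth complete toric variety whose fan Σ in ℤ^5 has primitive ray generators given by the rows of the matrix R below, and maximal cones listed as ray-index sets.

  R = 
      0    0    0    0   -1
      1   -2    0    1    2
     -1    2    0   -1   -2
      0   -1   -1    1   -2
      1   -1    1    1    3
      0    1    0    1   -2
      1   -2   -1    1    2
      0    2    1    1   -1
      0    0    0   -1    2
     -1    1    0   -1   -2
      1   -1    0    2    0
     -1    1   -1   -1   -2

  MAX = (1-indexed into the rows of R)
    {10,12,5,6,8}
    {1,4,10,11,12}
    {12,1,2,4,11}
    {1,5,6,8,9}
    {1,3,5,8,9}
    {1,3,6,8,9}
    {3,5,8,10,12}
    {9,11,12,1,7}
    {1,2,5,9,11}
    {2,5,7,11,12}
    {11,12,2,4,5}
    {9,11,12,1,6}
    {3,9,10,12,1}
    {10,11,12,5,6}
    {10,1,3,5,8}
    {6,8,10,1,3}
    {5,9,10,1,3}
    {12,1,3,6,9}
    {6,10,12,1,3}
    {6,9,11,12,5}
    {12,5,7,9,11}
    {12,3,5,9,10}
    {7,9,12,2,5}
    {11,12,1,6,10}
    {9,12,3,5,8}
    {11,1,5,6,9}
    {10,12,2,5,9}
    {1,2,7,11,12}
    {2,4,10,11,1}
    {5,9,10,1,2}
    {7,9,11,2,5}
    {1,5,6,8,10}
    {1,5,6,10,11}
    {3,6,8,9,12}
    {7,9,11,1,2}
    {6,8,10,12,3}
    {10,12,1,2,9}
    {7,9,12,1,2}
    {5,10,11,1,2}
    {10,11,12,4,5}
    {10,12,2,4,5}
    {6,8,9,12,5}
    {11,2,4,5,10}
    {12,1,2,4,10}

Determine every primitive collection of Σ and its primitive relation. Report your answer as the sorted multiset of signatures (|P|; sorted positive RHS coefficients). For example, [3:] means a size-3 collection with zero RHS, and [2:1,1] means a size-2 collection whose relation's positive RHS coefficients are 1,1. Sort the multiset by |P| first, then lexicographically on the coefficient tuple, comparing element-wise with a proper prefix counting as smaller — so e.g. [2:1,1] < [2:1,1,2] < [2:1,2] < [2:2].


Minimal non-faces — 24 found among 12 rays, 44 max cones:

  P={2,3}:  v_{2} + v_{3} = 0  so sig = [2:]
  P={2,6}:  v_{2} + v_{6} = v_{11}  so sig = [2:1]
  P={3,11}:  v_{3} + v_{11} = v_{6}  so sig = [2:1]
  P={2,8}:  v_{2} + v_{8} = v_{5} + v_{6}  so sig = [2:1,1]
  P={4,9}:  v_{4} + v_{9} = v_{2} + v_{12}  so sig = [2:1,1]
  P={7,10}:  v_{7} + v_{10} = v_{2} + v_{12}  so sig = [2:1,1]
  P={3,4}:  v_{3} + v_{4} = v_{10} + v_{11} + v_{12}  so sig = [2:1,1,1]
  P={3,7}:  v_{3} + v_{7} = v_{9} + v_{11} + v_{12}  so sig = [2:1,1,1]
  P={4,8}:  v_{4} + v_{8} = v_{5} + v_{6} + v_{10} + v_{11} + v_{12}  so sig = [2:1,1,1,1,1]
  P={7,8}:  v_{7} + v_{8} = v_{5} + v_{6} + v_{9} + v_{11} + v_{12}  so sig = [2:1,1,1,1,1]
  P={4,6}:  v_{4} + v_{6} = v_{10} + 2·v_{11} + v_{12}  so sig = [2:1,1,2]
  P={6,7}:  v_{6} + v_{7} = v_{9} + 2·v_{11} + v_{12}  so sig = [2:1,1,2]
  P={8,11}:  v_{8} + v_{11} = v_{5} + 2·v_{6}  so sig = [2:1,2]
  P={4,7}:  v_{4} + v_{7} = 2·v_{2} + v_{11} + 2·v_{12}  so sig = [2:1,2,2]
  P={1,5,12}:  v_{1} + v_{5} + v_{12} = 0  so sig = [3:]
  P={9,10,11}:  v_{9} + v_{10} + v_{11} = 0  so sig = [3:]
  P={3,5,6}:  v_{3} + v_{5} + v_{6} = v_{8}  so sig = [3:1]
  P={6,9,10}:  v_{6} + v_{9} + v_{10} = v_{3}  so sig = [3:1]
  P={1,8,12}:  v_{1} + v_{8} + v_{12} = v_{3} + v_{6}  so sig = [3:1,1]
  P={1,4,5}:  v_{1} + v_{4} + v_{5} = v_{2} + v_{10} + v_{11}  so sig = [3:1,1,1]
  P={1,5,7}:  v_{1} + v_{5} + v_{7} = v_{2} + v_{9} + v_{11}  so sig = [3:1,1,1]
  P={8,9,10}:  v_{8} + v_{9} + v_{10} = 2·v_{3} + v_{5}  so sig = [3:1,2]
  P={2,9,11,12}:  v_{2} + v_{9} + v_{11} + v_{12} = v_{7}  so sig = [4:1]
  P={2,10,11,12}:  v_{2} + v_{10} + v_{11} + v_{12} = v_{4}  so sig = [4:1]

Signatures (|P|; sorted positive RHS coefficients), sorted:
[[2:], [2:1], [2:1], [2:1,1], [2:1,1], [2:1,1], [2:1,1,1], [2:1,1,1], [2:1,1,1,1,1], [2:1,1,1,1,1], [2:1,1,2], [2:1,1,2], [2:1,2], [2:1,2,2], [3:], [3:], [3:1], [3:1], [3:1,1], [3:1,1,1], [3:1,1,1], [3:1,2], [4:1], [4:1]]


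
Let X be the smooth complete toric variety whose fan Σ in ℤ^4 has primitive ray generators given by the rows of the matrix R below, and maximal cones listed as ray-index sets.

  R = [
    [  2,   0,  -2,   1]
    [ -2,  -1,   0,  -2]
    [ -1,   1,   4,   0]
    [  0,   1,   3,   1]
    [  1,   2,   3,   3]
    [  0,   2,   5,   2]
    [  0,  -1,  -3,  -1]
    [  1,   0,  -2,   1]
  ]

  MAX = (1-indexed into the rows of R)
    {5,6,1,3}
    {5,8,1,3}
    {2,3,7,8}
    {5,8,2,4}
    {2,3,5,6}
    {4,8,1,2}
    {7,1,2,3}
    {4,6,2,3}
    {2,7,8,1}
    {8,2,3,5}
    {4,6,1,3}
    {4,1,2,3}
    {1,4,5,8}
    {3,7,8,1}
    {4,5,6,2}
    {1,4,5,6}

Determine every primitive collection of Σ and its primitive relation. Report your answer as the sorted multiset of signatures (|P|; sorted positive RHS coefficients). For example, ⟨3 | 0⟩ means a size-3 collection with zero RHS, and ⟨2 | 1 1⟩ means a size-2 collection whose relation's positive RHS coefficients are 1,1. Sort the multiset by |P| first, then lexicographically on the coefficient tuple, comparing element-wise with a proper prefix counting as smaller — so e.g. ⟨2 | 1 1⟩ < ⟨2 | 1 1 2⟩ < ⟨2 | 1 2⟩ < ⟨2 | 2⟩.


The 9 primitive collections of Σ (r=8, n=4):

  P = {4,7}:  v_{4} + v_{7} = 0  so sig = ⟨2 | 0⟩
  P = {6,8}:  v_{6} + v_{8} = v_{5}  so sig = ⟨2 | 1⟩
  P = {6,7}:  v_{6} + v_{7} = v_{3} + v_{8}  so sig = ⟨2 | 1 1⟩
  P = {5,7}:  v_{5} + v_{7} = v_{3} + 2·v_{8}  so sig = ⟨2 | 1 2⟩
  P = {1,2,6}:  v_{1} + v_{2} + v_{6} = v_{4}  so sig = ⟨3 | 1⟩
  P = {3,4,8}:  v_{3} + v_{4} + v_{8} = v_{6}  so sig = ⟨3 | 1⟩
  P = {1,2,5}:  v_{1} + v_{2} + v_{5} = v_{4} + v_{8}  so sig = ⟨3 | 1 1⟩
  P = {3,4,5}:  v_{3} + v_{4} + v_{5} = 2·v_{6}  so sig = ⟨3 | 2⟩
  P = {1,2,3,8}:  v_{1} + v_{2} + v_{3} + v_{8} = 0  so sig = ⟨4 | 0⟩

Sorted signature multiset PRS(X):
{ ⟨2 | 0⟩,  ⟨2 | 1⟩,  ⟨2 | 1 1⟩,  ⟨2 | 1 2⟩,  ⟨3 | 1⟩ ×2,  ⟨3 | 1 1⟩,  ⟨3 | 2⟩,  ⟨4 | 0⟩ }


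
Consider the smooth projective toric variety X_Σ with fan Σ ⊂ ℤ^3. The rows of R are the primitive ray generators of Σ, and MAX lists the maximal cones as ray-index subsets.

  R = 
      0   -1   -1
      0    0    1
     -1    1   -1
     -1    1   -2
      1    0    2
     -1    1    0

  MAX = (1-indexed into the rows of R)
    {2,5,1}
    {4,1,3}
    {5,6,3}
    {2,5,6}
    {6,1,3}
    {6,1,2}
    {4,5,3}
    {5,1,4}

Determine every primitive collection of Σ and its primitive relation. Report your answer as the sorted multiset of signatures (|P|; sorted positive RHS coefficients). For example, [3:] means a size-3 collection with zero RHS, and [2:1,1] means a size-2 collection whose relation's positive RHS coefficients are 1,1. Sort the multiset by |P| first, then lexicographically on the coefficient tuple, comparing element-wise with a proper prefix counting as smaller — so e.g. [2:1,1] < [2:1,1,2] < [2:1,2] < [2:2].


Σ has 5 primitive collections:

  P={2,3}:  v_{2} + v_{3} = v_{6}  ⇒ sig = [2:1]
  P={2,4}:  v_{2} + v_{4} = v_{3}  ⇒ sig = [2:1]
  P={4,6}:  v_{4} + v_{6} = 2·v_{3}  ⇒ sig = [2:2]
  P={1,3,5}:  v_{1} + v_{3} + v_{5} = 0  ⇒ sig = [3:]
  P={1,5,6}:  v_{1} + v_{5} + v_{6} = v_{2}  ⇒ sig = [3:1]

so the primitive-relation signature multiset is
    |P|=2: 3 collections, coeffs (1), (1), (2)
    |P|=3: 2 collections, coeffs (), (1)


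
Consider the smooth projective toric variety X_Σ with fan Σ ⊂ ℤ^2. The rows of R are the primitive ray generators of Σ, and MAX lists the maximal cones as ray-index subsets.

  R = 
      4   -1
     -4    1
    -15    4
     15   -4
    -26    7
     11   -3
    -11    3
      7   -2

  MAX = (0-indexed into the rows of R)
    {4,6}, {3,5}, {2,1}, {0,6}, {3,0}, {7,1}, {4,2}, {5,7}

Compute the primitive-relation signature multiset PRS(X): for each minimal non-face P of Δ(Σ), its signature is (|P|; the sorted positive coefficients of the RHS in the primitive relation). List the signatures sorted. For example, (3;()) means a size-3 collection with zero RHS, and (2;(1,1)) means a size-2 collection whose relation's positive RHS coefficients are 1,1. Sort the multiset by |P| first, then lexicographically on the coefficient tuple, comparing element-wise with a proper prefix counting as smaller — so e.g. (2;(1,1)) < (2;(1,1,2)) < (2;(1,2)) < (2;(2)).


20 minimal non-faces of Δ(Σ) (on 8 rays):

  P={0,1}:  v_{0} + v_{1} = 0  ⇒ sig = (2;())
  P={2,3}:  v_{2} + v_{3} = 0  ⇒ sig = (2;())
  P={5,6}:  v_{5} + v_{6} = 0  ⇒ sig = (2;())
  P={0,2}:  v_{0} + v_{2} = v_{6}  ⇒ sig = (2;(1))
  P={0,5}:  v_{0} + v_{5} = v_{3}  ⇒ sig = (2;(1))
  P={0,7}:  v_{0} + v_{7} = v_{5}  ⇒ sig = (2;(1))
  P={1,3}:  v_{1} + v_{3} = v_{5}  ⇒ sig = (2;(1))
  P={1,5}:  v_{1} + v_{5} = v_{7}  ⇒ sig = (2;(1))
  P={1,6}:  v_{1} + v_{6} = v_{2}  ⇒ sig = (2;(1))
  P={2,5}:  v_{2} + v_{5} = v_{1}  ⇒ sig = (2;(1))
  P={2,6}:  v_{2} + v_{6} = v_{4}  ⇒ sig = (2;(1))
  P={3,4}:  v_{3} + v_{4} = v_{6}  ⇒ sig = (2;(1))
  P={3,6}:  v_{3} + v_{6} = v_{0}  ⇒ sig = (2;(1))
  P={4,5}:  v_{4} + v_{5} = v_{2}  ⇒ sig = (2;(1))
  P={6,7}:  v_{6} + v_{7} = v_{1}  ⇒ sig = (2;(1))
  P={4,7}:  v_{4} + v_{7} = v_{1} + v_{2}  ⇒ sig = (2;(1,1))
  P={0,4}:  v_{0} + v_{4} = 2·v_{6}  ⇒ sig = (2;(2))
  P={1,4}:  v_{1} + v_{4} = 2·v_{2}  ⇒ sig = (2;(2))
  P={2,7}:  v_{2} + v_{7} = 2·v_{1}  ⇒ sig = (2;(2))
  P={3,7}:  v_{3} + v_{7} = 2·v_{5}  ⇒ sig = (2;(2))

so the primitive-relation signature multiset is
    (2;())
    (2;())
    (2;())
    (2;(1))
    (2;(1))
    (2;(1))
    (2;(1))
    (2;(1))
    (2;(1))
    (2;(1))
    (2;(1))
    (2;(1))
    (2;(1))
    (2;(1))
    (2;(1))
    (2;(1,1))
    (2;(2))
    (2;(2))
    (2;(2))
    (2;(2))


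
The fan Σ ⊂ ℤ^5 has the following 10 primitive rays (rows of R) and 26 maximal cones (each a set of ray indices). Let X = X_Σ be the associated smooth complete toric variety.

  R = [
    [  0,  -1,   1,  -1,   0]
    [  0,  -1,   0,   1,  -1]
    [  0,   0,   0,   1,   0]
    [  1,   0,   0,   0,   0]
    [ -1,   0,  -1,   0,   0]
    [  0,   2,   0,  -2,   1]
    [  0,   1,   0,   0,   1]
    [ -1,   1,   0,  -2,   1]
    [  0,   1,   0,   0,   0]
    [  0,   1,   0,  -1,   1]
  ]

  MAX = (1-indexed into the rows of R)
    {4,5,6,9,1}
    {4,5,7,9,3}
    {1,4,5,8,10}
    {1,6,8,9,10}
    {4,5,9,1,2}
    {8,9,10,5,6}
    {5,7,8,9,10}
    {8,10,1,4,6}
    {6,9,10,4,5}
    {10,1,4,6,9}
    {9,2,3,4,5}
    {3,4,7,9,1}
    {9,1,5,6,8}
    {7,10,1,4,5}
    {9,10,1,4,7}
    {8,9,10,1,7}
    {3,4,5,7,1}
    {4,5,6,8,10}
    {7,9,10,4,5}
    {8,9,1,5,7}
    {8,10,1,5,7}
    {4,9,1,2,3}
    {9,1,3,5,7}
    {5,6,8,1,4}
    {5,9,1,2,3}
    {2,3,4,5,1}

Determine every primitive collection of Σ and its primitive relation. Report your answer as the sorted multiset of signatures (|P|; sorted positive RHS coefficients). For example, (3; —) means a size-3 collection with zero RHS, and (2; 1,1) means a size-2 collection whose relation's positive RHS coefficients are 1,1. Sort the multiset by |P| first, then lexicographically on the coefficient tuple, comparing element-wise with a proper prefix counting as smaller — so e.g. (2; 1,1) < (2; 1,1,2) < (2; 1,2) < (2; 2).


14 collections generate NE(X_Σ); each relation:

  {2,10}:  v_{2} + v_{10} = 0  ⇒ sig = (2; —)
  {2,7}:  v_{2} + v_{7} = v_{3}  ⇒ sig = (2; 1)
  {3,10}:  v_{3} + v_{10} = v_{7}  ⇒ sig = (2; 1)
  {3,6}:  v_{3} + v_{6} = v_{9} + v_{10}  ⇒ sig = (2; 1,1)
  {2,8}:  v_{2} + v_{8} = v_{1} + v_{5} + v_{9}  ⇒ sig = (2; 1,1,1)
  {3,8}:  v_{3} + v_{8} = v_{1} + v_{5} + v_{7} + v_{9}  ⇒ sig = (2; 1,1,1,1)
  {2,6}:  v_{2} + v_{6} = v_{1} + v_{4} + v_{5} + 2·v_{9}  ⇒ sig = (2; 1,1,1,2)
  {6,7}:  v_{6} + v_{7} = v_{9} + 2·v_{10}  ⇒ sig = (2; 1,2)
  {4,8,9}:  v_{4} + v_{8} + v_{9} = v_{6}  ⇒ sig = (3; 1)
  {4,7,8}:  v_{4} + v_{7} + v_{8} = 2·v_{10}  ⇒ sig = (3; 2)
  {1,5,9,10}:  v_{1} + v_{5} + v_{9} + v_{10} = v_{8}  ⇒ sig = (4; 1)
  {1,5,6,10}:  v_{1} + v_{5} + v_{6} + v_{10} = v_{4} + 2·v_{8}  ⇒ sig = (4; 1,2)
  {1,3,4,5,9}:  v_{1} + v_{3} + v_{4} + v_{5} + v_{9} = 0  ⇒ sig = (5; —)
  {1,4,5,7,9}:  v_{1} + v_{4} + v_{5} + v_{7} + v_{9} = v_{10}  ⇒ sig = (5; 1)

Sorted signature multiset PRS(X):
[(2; —), (2; 1), (2; 1), (2; 1,1), (2; 1,1,1), (2; 1,1,1,1), (2; 1,1,1,2), (2; 1,2), (3; 1), (3; 2), (4; 1), (4; 1,2), (5; —), (5; 1)]


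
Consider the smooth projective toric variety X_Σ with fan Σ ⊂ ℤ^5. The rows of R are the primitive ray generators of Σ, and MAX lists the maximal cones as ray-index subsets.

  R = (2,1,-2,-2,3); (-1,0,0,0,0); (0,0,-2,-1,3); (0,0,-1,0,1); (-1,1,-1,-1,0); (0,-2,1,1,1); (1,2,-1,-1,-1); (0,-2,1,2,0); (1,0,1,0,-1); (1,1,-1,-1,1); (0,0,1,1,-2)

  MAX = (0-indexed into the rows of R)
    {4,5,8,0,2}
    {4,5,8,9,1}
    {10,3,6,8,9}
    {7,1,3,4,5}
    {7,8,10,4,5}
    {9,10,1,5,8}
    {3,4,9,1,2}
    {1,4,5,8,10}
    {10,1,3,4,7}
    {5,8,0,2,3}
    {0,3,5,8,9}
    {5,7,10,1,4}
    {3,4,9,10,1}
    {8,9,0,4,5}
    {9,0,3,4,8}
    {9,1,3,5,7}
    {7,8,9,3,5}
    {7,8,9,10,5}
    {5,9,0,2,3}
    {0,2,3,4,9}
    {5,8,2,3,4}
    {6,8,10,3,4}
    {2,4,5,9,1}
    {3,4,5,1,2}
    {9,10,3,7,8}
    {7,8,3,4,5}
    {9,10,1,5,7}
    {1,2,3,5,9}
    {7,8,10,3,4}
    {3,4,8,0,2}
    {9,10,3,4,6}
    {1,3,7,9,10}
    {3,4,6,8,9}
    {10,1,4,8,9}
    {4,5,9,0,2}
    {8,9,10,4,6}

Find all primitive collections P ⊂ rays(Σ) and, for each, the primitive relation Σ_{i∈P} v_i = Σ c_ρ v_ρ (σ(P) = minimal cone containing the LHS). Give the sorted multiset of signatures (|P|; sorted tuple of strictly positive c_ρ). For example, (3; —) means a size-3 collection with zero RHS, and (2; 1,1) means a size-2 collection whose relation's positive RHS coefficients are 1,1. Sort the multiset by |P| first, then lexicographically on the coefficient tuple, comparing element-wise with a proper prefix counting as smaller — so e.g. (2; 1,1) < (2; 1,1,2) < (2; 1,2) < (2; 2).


Σ has 20 primitive collections:

  {2,10}:  v_{2} + v_{10} = v_{3}  →  sig = (2; 1)
  {5,6}:  v_{5} + v_{6} = v_{3} + v_{8}  →  sig = (2; 1,1)
  {0,10}:  v_{0} + v_{10} = v_{3} + v_{8} + v_{9}  →  sig = (2; 1,1,1)
  {1,6}:  v_{1} + v_{6} = v_{4} + v_{9} + v_{10}  →  sig = (2; 1,1,1)
  {0,7}:  v_{0} + v_{7} = 2·v_{3} + v_{5} + v_{8} + v_{9}  →  sig = (2; 1,1,1,2)
  {2,6}:  v_{2} + v_{6} = 2·v_{3} + v_{4} + v_{8} + v_{9}  →  sig = (2; 1,1,1,2)
  {0,1}:  v_{0} + v_{1} = v_{4} + v_{5} + 2·v_{9}  →  sig = (2; 1,1,2)
  {6,7}:  v_{6} + v_{7} = 2·v_{3} + v_{8} + v_{10}  →  sig = (2; 1,1,2)
  {2,7}:  v_{2} + v_{7} = 2·v_{3} + v_{5}  →  sig = (2; 1,2)
  {0,6}:  v_{0} + v_{6} = 2·v_{3} + v_{4} + 2·v_{8} + 2·v_{9}  →  sig = (2; 1,2,2,2)
  {1,3,8}:  v_{1} + v_{3} + v_{8} = 0  →  sig = (3; —)
  {2,8,9}:  v_{2} + v_{8} + v_{9} = v_{0}  →  sig = (3; 1)
  {3,5,10}:  v_{3} + v_{5} + v_{10} = v_{7}  →  sig = (3; 1)
  {4,7,9}:  v_{4} + v_{7} + v_{9} = v_{3}  →  sig = (3; 1)
  {1,7,8}:  v_{1} + v_{7} + v_{8} = v_{5} + v_{10}  →  sig = (3; 1,1)
  {1,2,8}:  v_{1} + v_{2} + v_{8} = v_{4} + v_{5} + v_{9}  →  sig = (3; 1,1,1)
  {4,5,9,10}:  v_{4} + v_{5} + v_{9} + v_{10} = 0  →  sig = (4; —)
  {3,4,5,9}:  v_{3} + v_{4} + v_{5} + v_{9} = v_{2}  →  sig = (4; 1)
  {0,3,4,5}:  v_{0} + v_{3} + v_{4} + v_{5} = 2·v_{2} + v_{8}  →  sig = (4; 1,2)
  {3,4,8,9,10}:  v_{3} + v_{4} + v_{8} + v_{9} + v_{10} = v_{6}  →  sig = (5; 1)

Sorted signature multiset PRS(X):
[(2; 1), (2; 1,1), (2; 1,1,1), (2; 1,1,1), (2; 1,1,1,2), (2; 1,1,1,2), (2; 1,1,2), (2; 1,1,2), (2; 1,2), (2; 1,2,2,2), (3; —), (3; 1), (3; 1), (3; 1), (3; 1,1), (3; 1,1,1), (4; —), (4; 1), (4; 1,2), (5; 1)]


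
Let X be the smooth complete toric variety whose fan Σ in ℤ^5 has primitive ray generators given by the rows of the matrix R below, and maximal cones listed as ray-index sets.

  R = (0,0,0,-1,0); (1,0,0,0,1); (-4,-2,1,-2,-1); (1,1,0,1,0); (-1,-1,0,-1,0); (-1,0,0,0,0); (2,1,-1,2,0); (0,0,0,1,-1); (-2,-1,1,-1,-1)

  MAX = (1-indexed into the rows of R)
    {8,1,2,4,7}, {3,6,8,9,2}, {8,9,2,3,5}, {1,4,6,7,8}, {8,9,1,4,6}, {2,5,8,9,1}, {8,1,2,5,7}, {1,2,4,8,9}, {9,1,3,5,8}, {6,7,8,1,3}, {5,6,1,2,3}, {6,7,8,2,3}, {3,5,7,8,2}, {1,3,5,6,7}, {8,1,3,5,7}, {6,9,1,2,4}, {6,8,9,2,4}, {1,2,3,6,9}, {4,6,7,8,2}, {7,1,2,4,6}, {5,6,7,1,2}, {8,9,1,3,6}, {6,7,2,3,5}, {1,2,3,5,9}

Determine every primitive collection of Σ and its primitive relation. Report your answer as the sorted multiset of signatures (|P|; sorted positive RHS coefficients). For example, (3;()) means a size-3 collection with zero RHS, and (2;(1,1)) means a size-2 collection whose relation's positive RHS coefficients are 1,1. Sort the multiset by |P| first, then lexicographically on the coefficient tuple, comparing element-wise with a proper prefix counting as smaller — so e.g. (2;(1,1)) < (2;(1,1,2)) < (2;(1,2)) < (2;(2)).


Minimal non-faces — 8 found among 9 rays, 24 max cones:

  P={4,5}:  v_{4} + v_{5} = 0 — sig = (2;())
  P={7,9}:  v_{7} + v_{9} = v_{8} — sig = (2;(1))
  P={3,4}:  v_{3} + v_{4} = v_{6} + v_{9} — sig = (2;(1,1))
  P={5,6,9}:  v_{5} + v_{6} + v_{9} = v_{3} — sig = (3;(1))
  P={5,6,8}:  v_{5} + v_{6} + v_{8} = v_{3} + v_{7} — sig = (3;(1,1))
  P={1,2,6,8}:  v_{1} + v_{2} + v_{6} + v_{8} = 0 — sig = (4;())
  P={1,2,3,7}:  v_{1} + v_{2} + v_{3} + v_{7} = v_{5} — sig = (4;(1))
  P={1,2,3,8}:  v_{1} + v_{2} + v_{3} + v_{8} = v_{5} + v_{9} — sig = (4;(1,1))

Sorted signature multiset PRS(X):
[(2;()), (2;(1)), (2;(1,1)), (3;(1)), (3;(1,1)), (4;()), (4;(1)), (4;(1,1))]


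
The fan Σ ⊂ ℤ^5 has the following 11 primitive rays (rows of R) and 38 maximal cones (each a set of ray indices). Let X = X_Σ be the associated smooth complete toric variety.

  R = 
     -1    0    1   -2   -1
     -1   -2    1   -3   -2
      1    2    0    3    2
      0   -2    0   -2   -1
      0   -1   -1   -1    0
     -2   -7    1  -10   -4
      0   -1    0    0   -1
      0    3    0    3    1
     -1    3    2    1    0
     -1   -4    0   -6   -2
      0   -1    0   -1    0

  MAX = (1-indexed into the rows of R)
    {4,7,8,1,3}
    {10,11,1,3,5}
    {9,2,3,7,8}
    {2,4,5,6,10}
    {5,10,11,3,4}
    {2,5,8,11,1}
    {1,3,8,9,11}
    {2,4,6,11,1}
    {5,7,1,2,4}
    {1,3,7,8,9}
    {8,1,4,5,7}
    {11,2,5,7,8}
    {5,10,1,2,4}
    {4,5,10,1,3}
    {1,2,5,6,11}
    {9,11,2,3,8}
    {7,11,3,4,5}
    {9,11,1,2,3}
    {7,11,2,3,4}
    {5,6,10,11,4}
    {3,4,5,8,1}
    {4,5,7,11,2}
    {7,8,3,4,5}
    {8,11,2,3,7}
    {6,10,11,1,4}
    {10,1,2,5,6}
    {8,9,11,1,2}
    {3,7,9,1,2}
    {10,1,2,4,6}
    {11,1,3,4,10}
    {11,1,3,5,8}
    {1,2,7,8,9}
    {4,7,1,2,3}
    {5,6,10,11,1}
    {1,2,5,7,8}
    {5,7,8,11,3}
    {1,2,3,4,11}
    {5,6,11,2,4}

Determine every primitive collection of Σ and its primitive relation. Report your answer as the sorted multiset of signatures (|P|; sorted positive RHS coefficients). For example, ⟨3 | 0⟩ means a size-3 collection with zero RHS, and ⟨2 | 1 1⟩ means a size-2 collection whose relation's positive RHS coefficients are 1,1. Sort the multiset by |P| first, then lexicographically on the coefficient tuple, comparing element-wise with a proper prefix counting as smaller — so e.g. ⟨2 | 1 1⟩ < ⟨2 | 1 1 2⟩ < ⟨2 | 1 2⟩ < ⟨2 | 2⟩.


Minimal non-faces — 20 found among 11 rays, 38 max cones:

  P = {8,10}:  v_{8} + v_{10} = v_{1} + v_{5}  →  sig = ⟨2 | 1 1⟩
  P = {5,9}:  v_{5} + v_{9} = v_{1} + v_{8} + v_{11}  →  sig = ⟨2 | 1 1 1⟩
  P = {7,10}:  v_{7} + v_{10} = v_{2} + v_{4} + v_{5}  →  sig = ⟨2 | 1 1 1⟩
  P = {6,8}:  v_{6} + v_{8} = v_{1} + v_{2} + v_{5} + v_{11}  →  sig = ⟨2 | 1 1 1 1⟩
  P = {6,7}:  v_{6} + v_{7} = 2·v_{2} + v_{4} + v_{5} + v_{11}  →  sig = ⟨2 | 1 1 1 2⟩
  P = {4,9}:  v_{4} + v_{9} = 2·v_{1} + v_{3} + v_{7}  →  sig = ⟨2 | 1 1 2⟩
  P = {3,6}:  v_{3} + v_{6} = v_{1} + v_{4} + 3·v_{11}  →  sig = ⟨2 | 1 1 3⟩
  P = {9,10}:  v_{9} + v_{10} = 2·v_{1} + v_{11}  →  sig = ⟨2 | 1 2⟩
  P = {6,9}:  v_{6} + v_{9} = 2·v_{1} + v_{2} + 2·v_{11}  →  sig = ⟨2 | 1 2 2⟩
  P = {4,8,11}:  v_{4} + v_{8} + v_{11} = 0  →  sig = ⟨3 | 0⟩
  P = {1,7,11}:  v_{1} + v_{7} + v_{11} = v_{2}  →  sig = ⟨3 | 1⟩
  P = {2,3,5}:  v_{2} + v_{3} + v_{5} = v_{11}  →  sig = ⟨3 | 1⟩
  P = {2,10,11}:  v_{2} + v_{10} + v_{11} = v_{6}  →  sig = ⟨3 | 1⟩
  P = {2,4,8}:  v_{2} + v_{4} + v_{8} = v_{1} + v_{7}  →  sig = ⟨3 | 1 1⟩
  P = {2,3,10}:  v_{2} + v_{3} + v_{10} = v_{1} + v_{4} + 2·v_{11}  →  sig = ⟨3 | 1 1 2⟩
  P = {7,9,11}:  v_{7} + v_{9} + v_{11} = 2·v_{2} + v_{3} + v_{8}  →  sig = ⟨3 | 1 1 2⟩
  P = {1,3,5,7}:  v_{1} + v_{3} + v_{5} + v_{7} = 0  →  sig = ⟨4 | 0⟩
  P = {1,2,3,8}:  v_{1} + v_{2} + v_{3} + v_{8} = v_{9}  →  sig = ⟨4 | 1⟩
  P = {1,4,5,11}:  v_{1} + v_{4} + v_{5} + v_{11} = v_{10}  →  sig = ⟨4 | 1⟩
  P = {1,4,5,6}:  v_{1} + v_{4} + v_{5} + v_{6} = v_{2} + 2·v_{10}  →  sig = ⟨4 | 1 2⟩

Signatures (|P|; sorted positive RHS coefficients), sorted:
{ ⟨2 | 1 1⟩,  ⟨2 | 1 1 1⟩ ×2,  ⟨2 | 1 1 1 1⟩,  ⟨2 | 1 1 1 2⟩,  ⟨2 | 1 1 2⟩,  ⟨2 | 1 1 3⟩,  ⟨2 | 1 2⟩,  ⟨2 | 1 2 2⟩,  ⟨3 | 0⟩,  ⟨3 | 1⟩ ×3,  ⟨3 | 1 1⟩,  ⟨3 | 1 1 2⟩ ×2,  ⟨4 | 0⟩,  ⟨4 | 1⟩ ×2,  ⟨4 | 1 2⟩ }


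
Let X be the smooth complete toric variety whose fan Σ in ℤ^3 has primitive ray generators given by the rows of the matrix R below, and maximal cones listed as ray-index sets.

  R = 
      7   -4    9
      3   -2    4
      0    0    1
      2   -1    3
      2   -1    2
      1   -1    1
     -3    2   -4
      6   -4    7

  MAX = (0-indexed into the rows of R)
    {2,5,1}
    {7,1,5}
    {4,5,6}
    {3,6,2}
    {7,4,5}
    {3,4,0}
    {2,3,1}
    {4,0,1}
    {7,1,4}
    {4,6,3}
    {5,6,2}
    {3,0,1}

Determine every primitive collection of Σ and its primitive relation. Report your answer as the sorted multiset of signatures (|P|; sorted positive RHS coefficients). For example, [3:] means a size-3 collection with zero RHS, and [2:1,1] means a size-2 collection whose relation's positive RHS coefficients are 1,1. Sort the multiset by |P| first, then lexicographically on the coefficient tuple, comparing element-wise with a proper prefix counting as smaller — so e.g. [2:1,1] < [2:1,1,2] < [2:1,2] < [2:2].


Primitive collections (12):

  P = {1,6}:  v_{1} + v_{6} = 0 — sig = [2:]
  P = {2,4}:  v_{2} + v_{4} = v_{3} — sig = [2:1]
  P = {3,5}:  v_{3} + v_{5} = v_{1} — sig = [2:1]
  P = {0,6}:  v_{0} + v_{6} = v_{3} + v_{4} — sig = [2:1,1]
  P = {6,7}:  v_{6} + v_{7} = v_{4} + v_{5} — sig = [2:1,1]
  P = {0,2}:  v_{0} + v_{2} = v_{1} + 2·v_{3} — sig = [2:1,2]
  P = {0,5}:  v_{0} + v_{5} = 2·v_{1} + v_{4} — sig = [2:1,2]
  P = {3,7}:  v_{3} + v_{7} = 2·v_{1} + v_{4} — sig = [2:1,2]
  P = {2,7}:  v_{2} + v_{7} = 2·v_{1} — sig = [2:2]
  P = {0,7}:  v_{0} + v_{7} = 3·v_{1} + 2·v_{4} — sig = [2:2,3]
  P = {1,3,4}:  v_{1} + v_{3} + v_{4} = v_{0} — sig = [3:1]
  P = {1,4,5}:  v_{1} + v_{4} + v_{5} = v_{7} — sig = [3:1]

Sorted signature multiset PRS(X):
    |P|=2: 10 collections, coeffs (), (1), (1), (1,1), (1,1), (1,2), (1,2), (1,2), (2), (2,3)
    |P|=3: 2 collections, coeffs (1), (1)


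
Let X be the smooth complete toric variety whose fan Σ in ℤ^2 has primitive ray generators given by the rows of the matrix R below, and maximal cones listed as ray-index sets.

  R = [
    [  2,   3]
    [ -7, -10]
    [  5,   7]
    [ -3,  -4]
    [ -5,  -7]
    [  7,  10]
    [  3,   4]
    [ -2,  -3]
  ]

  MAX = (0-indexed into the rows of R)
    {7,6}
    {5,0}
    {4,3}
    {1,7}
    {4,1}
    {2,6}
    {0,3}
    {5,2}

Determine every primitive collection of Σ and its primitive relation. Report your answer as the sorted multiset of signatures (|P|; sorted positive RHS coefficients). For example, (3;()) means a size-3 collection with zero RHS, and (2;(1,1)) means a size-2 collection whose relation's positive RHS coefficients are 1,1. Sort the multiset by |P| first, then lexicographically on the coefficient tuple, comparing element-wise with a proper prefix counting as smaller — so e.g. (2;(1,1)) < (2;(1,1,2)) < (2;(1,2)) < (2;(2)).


Minimal non-faces — 20 found among 8 rays, 8 max cones:

  • {0,7}:  v_{0} + v_{7} = 0  ⇒ sig = (2;())
  • {1,5}:  v_{1} + v_{5} = 0  ⇒ sig = (2;())
  • {2,4}:  v_{2} + v_{4} = 0  ⇒ sig = (2;())
  • {3,6}:  v_{3} + v_{6} = 0  ⇒ sig = (2;())
  • {0,1}:  v_{0} + v_{1} = v_{4}  ⇒ sig = (2;(1))
  • {0,2}:  v_{0} + v_{2} = v_{5}  ⇒ sig = (2;(1))
  • {0,4}:  v_{0} + v_{4} = v_{3}  ⇒ sig = (2;(1))
  • {0,6}:  v_{0} + v_{6} = v_{2}  ⇒ sig = (2;(1))
  • {1,2}:  v_{1} + v_{2} = v_{7}  ⇒ sig = (2;(1))
  • {2,3}:  v_{2} + v_{3} = v_{0}  ⇒ sig = (2;(1))
  • {2,7}:  v_{2} + v_{7} = v_{6}  ⇒ sig = (2;(1))
  • {3,7}:  v_{3} + v_{7} = v_{4}  ⇒ sig = (2;(1))
  • {4,5}:  v_{4} + v_{5} = v_{0}  ⇒ sig = (2;(1))
  • {4,6}:  v_{4} + v_{6} = v_{7}  ⇒ sig = (2;(1))
  • {4,7}:  v_{4} + v_{7} = v_{1}  ⇒ sig = (2;(1))
  • {5,7}:  v_{5} + v_{7} = v_{2}  ⇒ sig = (2;(1))
  • {1,3}:  v_{1} + v_{3} = 2·v_{4}  ⇒ sig = (2;(2))
  • {1,6}:  v_{1} + v_{6} = 2·v_{7}  ⇒ sig = (2;(2))
  • {3,5}:  v_{3} + v_{5} = 2·v_{0}  ⇒ sig = (2;(2))
  • {5,6}:  v_{5} + v_{6} = 2·v_{2}  ⇒ sig = (2;(2))

Hence PRS(X_Σ) =
    |P|=2: 20 collections, coeffs (), (), (), (), (1), (1), (1), (1), (1), (1), (1), (1), (1), (1), (1), (1), (2), (2), (2), (2)


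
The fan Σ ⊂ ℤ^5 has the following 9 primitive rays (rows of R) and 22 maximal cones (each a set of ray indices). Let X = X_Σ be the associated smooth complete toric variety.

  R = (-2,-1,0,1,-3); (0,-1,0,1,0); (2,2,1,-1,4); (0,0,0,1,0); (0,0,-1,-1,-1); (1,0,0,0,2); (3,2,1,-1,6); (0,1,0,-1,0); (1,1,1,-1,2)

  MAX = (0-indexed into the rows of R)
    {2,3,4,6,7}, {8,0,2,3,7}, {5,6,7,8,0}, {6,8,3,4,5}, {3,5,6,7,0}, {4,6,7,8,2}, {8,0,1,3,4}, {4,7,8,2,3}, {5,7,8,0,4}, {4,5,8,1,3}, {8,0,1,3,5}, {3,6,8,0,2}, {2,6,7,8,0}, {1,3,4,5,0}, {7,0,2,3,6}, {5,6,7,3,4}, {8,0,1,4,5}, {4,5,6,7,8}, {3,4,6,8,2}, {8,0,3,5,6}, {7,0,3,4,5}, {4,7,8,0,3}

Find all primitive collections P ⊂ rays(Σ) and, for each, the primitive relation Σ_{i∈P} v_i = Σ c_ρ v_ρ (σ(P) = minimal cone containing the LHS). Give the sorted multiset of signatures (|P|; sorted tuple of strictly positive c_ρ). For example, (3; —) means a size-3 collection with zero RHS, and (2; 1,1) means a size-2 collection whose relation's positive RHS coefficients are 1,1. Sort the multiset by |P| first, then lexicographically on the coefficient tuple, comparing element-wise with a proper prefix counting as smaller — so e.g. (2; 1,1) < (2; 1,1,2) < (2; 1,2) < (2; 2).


Minimal non-faces — 9 found among 9 rays, 22 max cones:

  P = {1,7}:  v_{1} + v_{7} = 0 — sig = (2; —)
  P = {2,5}:  v_{2} + v_{5} = v_{6} — sig = (2; 1)
  P = {1,2}:  v_{1} + v_{2} = v_{3} + v_{5} + v_{8} — sig = (2; 1,1,1)
  P = {1,6}:  v_{1} + v_{6} = v_{3} + 2·v_{5} + v_{8} — sig = (2; 1,1,2)
  P = {0,2,4}:  v_{0} + v_{2} + v_{4} = v_{7} — sig = (3; 1)
  P = {0,4,6}:  v_{0} + v_{4} + v_{6} = v_{5} + v_{7} — sig = (3; 1,1)
  P = {3,5,7,8}:  v_{3} + v_{5} + v_{7} + v_{8} = v_{2} — sig = (4; 1)
  P = {3,6,7,8}:  v_{3} + v_{6} + v_{7} + v_{8} = 2·v_{2} — sig = (4; 2)
  P = {0,3,4,5,8}:  v_{0} + v_{3} + v_{4} + v_{5} + v_{8} = 0 — sig = (5; —)

Hence PRS(X_Σ) =
[(2; —), (2; 1), (2; 1,1,1), (2; 1,1,2), (3; 1), (3; 1,1), (4; 1), (4; 2), (5; —)]


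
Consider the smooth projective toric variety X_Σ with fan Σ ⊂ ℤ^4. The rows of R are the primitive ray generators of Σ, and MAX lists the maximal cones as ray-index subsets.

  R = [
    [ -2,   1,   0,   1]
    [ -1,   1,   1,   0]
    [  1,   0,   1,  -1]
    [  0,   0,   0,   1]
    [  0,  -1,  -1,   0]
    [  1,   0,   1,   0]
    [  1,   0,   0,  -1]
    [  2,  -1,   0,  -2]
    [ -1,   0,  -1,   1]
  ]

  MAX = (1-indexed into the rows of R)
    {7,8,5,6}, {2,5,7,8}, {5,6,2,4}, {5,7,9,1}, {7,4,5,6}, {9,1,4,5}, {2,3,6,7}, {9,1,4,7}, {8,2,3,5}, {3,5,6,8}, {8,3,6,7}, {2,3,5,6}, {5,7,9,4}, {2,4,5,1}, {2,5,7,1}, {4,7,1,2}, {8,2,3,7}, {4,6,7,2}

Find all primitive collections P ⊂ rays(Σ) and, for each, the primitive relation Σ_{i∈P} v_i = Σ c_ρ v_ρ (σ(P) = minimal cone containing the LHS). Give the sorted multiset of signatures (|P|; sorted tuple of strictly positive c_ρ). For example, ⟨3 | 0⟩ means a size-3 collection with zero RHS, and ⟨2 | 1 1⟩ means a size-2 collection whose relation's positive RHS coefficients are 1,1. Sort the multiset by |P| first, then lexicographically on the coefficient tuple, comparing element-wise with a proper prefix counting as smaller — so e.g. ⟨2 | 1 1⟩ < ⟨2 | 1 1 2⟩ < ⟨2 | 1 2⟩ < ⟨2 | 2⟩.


14 minimal non-faces of Δ(Σ) (on 9 rays):

  {3,9}:  v_{3} + v_{9} = 0  so sig = ⟨2 | 0⟩
  {1,3}:  v_{1} + v_{3} = v_{2}  so sig = ⟨2 | 1⟩
  {2,9}:  v_{2} + v_{9} = v_{1}  so sig = ⟨2 | 1⟩
  {3,4}:  v_{3} + v_{4} = v_{6}  so sig = ⟨2 | 1⟩
  {6,9}:  v_{6} + v_{9} = v_{4}  so sig = ⟨2 | 1⟩
  {1,6}:  v_{1} + v_{6} = v_{2} + v_{4}  so sig = ⟨2 | 1 1⟩
  {8,9}:  v_{8} + v_{9} = v_{5} + v_{7}  so sig = ⟨2 | 1 1⟩
  {1,8}:  v_{1} + v_{8} = v_{2} + v_{5} + v_{7}  so sig = ⟨2 | 1 1 1⟩
  {4,8}:  v_{4} + v_{8} = v_{5} + v_{6} + v_{7}  so sig = ⟨2 | 1 1 1⟩
  {3,5,7}:  v_{3} + v_{5} + v_{7} = v_{8}  so sig = ⟨3 | 1⟩
  {2,6,8}:  v_{2} + v_{6} + v_{8} = 2·v_{3}  so sig = ⟨3 | 2⟩
  {2,4,5,7}:  v_{2} + v_{4} + v_{5} + v_{7} = 0  so sig = ⟨4 | 0⟩
  {1,4,5,7}:  v_{1} + v_{4} + v_{5} + v_{7} = v_{9}  so sig = ⟨4 | 1⟩
  {2,5,6,7}:  v_{2} + v_{5} + v_{6} + v_{7} = v_{3}  so sig = ⟨4 | 1⟩

Sorted signature multiset PRS(X):
{ ⟨2 | 0⟩,  ⟨2 | 1⟩ ×4,  ⟨2 | 1 1⟩ ×2,  ⟨2 | 1 1 1⟩ ×2,  ⟨3 | 1⟩,  ⟨3 | 2⟩,  ⟨4 | 0⟩,  ⟨4 | 1⟩ ×2 }


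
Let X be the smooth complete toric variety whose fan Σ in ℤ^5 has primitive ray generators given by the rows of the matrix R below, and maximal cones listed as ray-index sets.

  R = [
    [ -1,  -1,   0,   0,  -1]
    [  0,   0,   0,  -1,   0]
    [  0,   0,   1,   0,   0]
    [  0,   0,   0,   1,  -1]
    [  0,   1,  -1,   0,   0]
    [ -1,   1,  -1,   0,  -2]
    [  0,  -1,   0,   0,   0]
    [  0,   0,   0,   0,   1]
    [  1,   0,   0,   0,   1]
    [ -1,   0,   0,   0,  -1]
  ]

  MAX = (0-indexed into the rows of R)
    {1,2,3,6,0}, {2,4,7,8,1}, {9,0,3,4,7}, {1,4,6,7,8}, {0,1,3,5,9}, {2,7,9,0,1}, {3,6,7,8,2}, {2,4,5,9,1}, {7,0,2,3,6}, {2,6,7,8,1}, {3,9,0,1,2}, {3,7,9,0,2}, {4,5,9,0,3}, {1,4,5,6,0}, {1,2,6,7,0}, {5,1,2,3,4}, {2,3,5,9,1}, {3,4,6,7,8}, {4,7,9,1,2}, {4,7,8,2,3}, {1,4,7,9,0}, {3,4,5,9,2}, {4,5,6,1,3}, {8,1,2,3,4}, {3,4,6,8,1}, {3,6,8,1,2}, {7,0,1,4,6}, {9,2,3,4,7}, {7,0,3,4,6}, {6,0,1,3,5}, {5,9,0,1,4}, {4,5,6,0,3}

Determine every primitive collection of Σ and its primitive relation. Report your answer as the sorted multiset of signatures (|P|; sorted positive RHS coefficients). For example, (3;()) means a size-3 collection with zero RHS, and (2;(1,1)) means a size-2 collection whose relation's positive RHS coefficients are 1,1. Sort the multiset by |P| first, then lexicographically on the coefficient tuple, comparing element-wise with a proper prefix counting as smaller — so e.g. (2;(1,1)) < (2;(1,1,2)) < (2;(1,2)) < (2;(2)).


|primitive collections| = 12. Relations:

  P={8,9}:  v_{8} + v_{9} = 0 — sig = (2;())
  P={0,8}:  v_{0} + v_{8} = v_{6} — sig = (2;(1))
  P={6,9}:  v_{6} + v_{9} = v_{0} — sig = (2;(1))
  P={5,7}:  v_{5} + v_{7} = v_{4} + v_{9} — sig = (2;(1,1))
  P={5,8}:  v_{5} + v_{8} = v_{1} + v_{3} + v_{4} — sig = (2;(1,1,1))
  P={1,3,7}:  v_{1} + v_{3} + v_{7} = 0 — sig = (3;())
  P={2,4,6}:  v_{2} + v_{4} + v_{6} = 0 — sig = (3;())
  P={0,2,4}:  v_{0} + v_{2} + v_{4} = v_{9} — sig = (3;(1))
  P={2,5,6}:  v_{2} + v_{5} + v_{6} = v_{1} + v_{3} + v_{9} — sig = (3;(1,1,1))
  P={0,2,5}:  v_{0} + v_{2} + v_{5} = v_{1} + v_{3} + 2·v_{9} — sig = (3;(1,1,2))
  P={1,3,4,9}:  v_{1} + v_{3} + v_{4} + v_{9} = v_{5} — sig = (4;(1))
  P={0,1,3,4}:  v_{0} + v_{1} + v_{3} + v_{4} = v_{5} + v_{6} — sig = (4;(1,1))

so the primitive-relation signature multiset is
    |P|=2: 5 collections, coeffs (), (1), (1), (1,1), (1,1,1)
    |P|=3: 5 collections, coeffs (), (), (1), (1,1,1), (1,1,2)
    |P|=4: 2 collections, coeffs (1), (1,1)


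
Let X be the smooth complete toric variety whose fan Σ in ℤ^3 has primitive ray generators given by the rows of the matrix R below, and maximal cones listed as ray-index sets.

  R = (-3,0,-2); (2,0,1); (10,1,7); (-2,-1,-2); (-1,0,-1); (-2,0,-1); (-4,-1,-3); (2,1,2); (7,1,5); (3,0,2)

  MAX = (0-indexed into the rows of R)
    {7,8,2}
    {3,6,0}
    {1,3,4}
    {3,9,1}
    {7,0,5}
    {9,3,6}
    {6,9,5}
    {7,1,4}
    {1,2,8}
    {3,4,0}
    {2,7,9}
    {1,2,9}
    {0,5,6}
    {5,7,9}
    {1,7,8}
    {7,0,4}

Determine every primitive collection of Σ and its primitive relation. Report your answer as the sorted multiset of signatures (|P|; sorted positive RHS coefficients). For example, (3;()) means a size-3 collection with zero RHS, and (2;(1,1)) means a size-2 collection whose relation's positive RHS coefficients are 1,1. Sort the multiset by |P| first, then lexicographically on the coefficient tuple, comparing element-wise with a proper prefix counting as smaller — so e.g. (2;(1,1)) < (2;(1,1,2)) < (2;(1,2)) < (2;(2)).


|primitive collections| = 23. Relations:

  P = {0,9}:  v_{0} + v_{9} = 0  so sig = (2;())
  P = {1,5}:  v_{1} + v_{5} = 0  so sig = (2;())
  P = {3,7}:  v_{3} + v_{7} = 0  so sig = (2;())
  P = {0,1}:  v_{0} + v_{1} = v_{4}  so sig = (2;(1))
  P = {0,2}:  v_{0} + v_{2} = v_{8}  so sig = (2;(1))
  P = {1,6}:  v_{1} + v_{6} = v_{3}  so sig = (2;(1))
  P = {3,5}:  v_{3} + v_{5} = v_{6}  so sig = (2;(1))
  P = {4,5}:  v_{4} + v_{5} = v_{0}  so sig = (2;(1))
  P = {4,9}:  v_{4} + v_{9} = v_{1}  so sig = (2;(1))
  P = {6,7}:  v_{6} + v_{7} = v_{5}  so sig = (2;(1))
  P = {6,8}:  v_{6} + v_{8} = v_{9}  so sig = (2;(1))
  P = {8,9}:  v_{8} + v_{9} = v_{2}  so sig = (2;(1))
  P = {0,8}:  v_{0} + v_{8} = v_{1} + v_{7}  so sig = (2;(1,1))
  P = {2,4}:  v_{2} + v_{4} = v_{1} + v_{8}  so sig = (2;(1,1))
  P = {3,8}:  v_{3} + v_{8} = v_{1} + v_{9}  so sig = (2;(1,1))
  P = {4,6}:  v_{4} + v_{6} = v_{0} + v_{3}  so sig = (2;(1,1))
  P = {5,8}:  v_{5} + v_{8} = v_{7} + v_{9}  so sig = (2;(1,1))
  P = {2,3}:  v_{2} + v_{3} = v_{1} + 2·v_{9}  so sig = (2;(1,2))
  P = {2,5}:  v_{2} + v_{5} = v_{7} + 2·v_{9}  so sig = (2;(1,2))
  P = {4,8}:  v_{4} + v_{8} = 2·v_{1} + v_{7}  so sig = (2;(1,2))
  P = {2,6}:  v_{2} + v_{6} = 2·v_{9}  so sig = (2;(2))
  P = {1,7,9}:  v_{1} + v_{7} + v_{9} = v_{8}  so sig = (3;(1))
  P = {1,2,7}:  v_{1} + v_{2} + v_{7} = 2·v_{8}  so sig = (3;(2))

Signatures (|P|; sorted positive RHS coefficients), sorted:
{ (2;()) ×3,  (2;(1)) ×9,  (2;(1,1)) ×5,  (2;(1,2)) ×3,  (2;(2)),  (3;(1)),  (3;(2)) }


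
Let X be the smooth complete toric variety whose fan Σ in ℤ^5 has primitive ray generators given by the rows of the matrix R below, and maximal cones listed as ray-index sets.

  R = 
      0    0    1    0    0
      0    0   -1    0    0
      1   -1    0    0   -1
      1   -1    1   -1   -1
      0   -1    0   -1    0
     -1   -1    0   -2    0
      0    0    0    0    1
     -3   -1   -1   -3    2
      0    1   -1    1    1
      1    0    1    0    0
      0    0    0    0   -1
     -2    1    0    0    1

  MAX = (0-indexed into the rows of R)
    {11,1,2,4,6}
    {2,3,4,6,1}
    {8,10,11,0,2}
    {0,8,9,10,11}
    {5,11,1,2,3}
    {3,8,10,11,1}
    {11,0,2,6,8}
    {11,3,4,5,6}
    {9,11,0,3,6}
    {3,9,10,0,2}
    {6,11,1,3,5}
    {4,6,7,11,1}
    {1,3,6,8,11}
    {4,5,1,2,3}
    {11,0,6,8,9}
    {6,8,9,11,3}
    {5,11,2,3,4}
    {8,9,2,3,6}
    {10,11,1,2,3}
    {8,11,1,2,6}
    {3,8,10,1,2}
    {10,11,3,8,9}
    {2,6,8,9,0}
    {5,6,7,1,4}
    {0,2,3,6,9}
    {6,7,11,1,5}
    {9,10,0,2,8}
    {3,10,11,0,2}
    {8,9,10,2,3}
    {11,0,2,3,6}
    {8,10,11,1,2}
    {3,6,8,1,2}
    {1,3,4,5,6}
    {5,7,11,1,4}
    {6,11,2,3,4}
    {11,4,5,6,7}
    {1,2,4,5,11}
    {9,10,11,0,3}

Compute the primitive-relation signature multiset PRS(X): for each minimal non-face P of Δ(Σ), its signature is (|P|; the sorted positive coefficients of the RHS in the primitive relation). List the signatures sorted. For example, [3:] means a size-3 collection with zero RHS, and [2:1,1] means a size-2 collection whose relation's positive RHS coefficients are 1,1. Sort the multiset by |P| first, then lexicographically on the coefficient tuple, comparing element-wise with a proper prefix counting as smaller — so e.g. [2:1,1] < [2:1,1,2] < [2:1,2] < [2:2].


Minimal non-faces — 24 found among 12 rays, 38 max cones:

  P = {0,1}:  v_{0} + v_{1} = 0  →  sig = [2:]
  P = {6,10}:  v_{6} + v_{10} = 0  →  sig = [2:]
  P = {1,9}:  v_{1} + v_{9} = v_{3} + v_{8}  →  sig = [2:1,1]
  P = {4,8}:  v_{4} + v_{8} = v_{1} + v_{6}  →  sig = [2:1,1]
  P = {4,9}:  v_{4} + v_{9} = v_{3} + v_{6}  →  sig = [2:1,1]
  P = {0,5}:  v_{0} + v_{5} = v_{3} + v_{4} + v_{11}  →  sig = [2:1,1,1]
  P = {0,4}:  v_{0} + v_{4} = v_{2} + v_{3} + v_{6} + v_{11}  →  sig = [2:1,1,1,1]
  P = {0,7}:  v_{0} + v_{7} = v_{4} + v_{5} + v_{6} + v_{11}  →  sig = [2:1,1,1,1]
  P = {4,10}:  v_{4} + v_{10} = v_{1} + v_{2} + v_{3} + v_{11}  →  sig = [2:1,1,1,1]
  P = {7,10}:  v_{7} + v_{10} = v_{1} + v_{4} + v_{5} + v_{11}  →  sig = [2:1,1,1,1]
  P = {7,9}:  v_{7} + v_{9} = v_{1} + v_{3} + v_{5} + 2·v_{6} + v_{11}  →  sig = [2:1,1,1,1,2]
  P = {5,8}:  v_{5} + v_{8} = 2·v_{1} + v_{3} + v_{6} + v_{11}  →  sig = [2:1,1,1,2]
  P = {5,9}:  v_{5} + v_{9} = v_{1} + 2·v_{3} + v_{6} + v_{11}  →  sig = [2:1,1,1,2]
  P = {7,8}:  v_{7} + v_{8} = 2·v_{1} + v_{5} + 2·v_{6} + v_{11}  →  sig = [2:1,1,2,2]
  P = {2,7}:  v_{2} + v_{7} = v_{1} + 3·v_{4} + v_{11}  →  sig = [2:1,1,3]
  P = {3,7}:  v_{3} + v_{7} = 2·v_{5} + v_{6}  →  sig = [2:1,2]
  P = {5,10}:  v_{5} + v_{10} = 2·v_{1} + v_{2} + 2·v_{3} + 2·v_{11}  →  sig = [2:1,2,2,2]
  P = {0,3,8}:  v_{0} + v_{3} + v_{8} = v_{9}  →  sig = [3:1]
  P = {2,9,11}:  v_{2} + v_{9} + v_{11} = v_{0}  →  sig = [3:1]
  P = {2,5,6}:  v_{2} + v_{5} + v_{6} = 2·v_{4}  →  sig = [3:2]
  P = {2,3,8,11}:  v_{2} + v_{3} + v_{8} + v_{11} = 0  →  sig = [4:]
  P = {1,3,4,11}:  v_{1} + v_{3} + v_{4} + v_{11} = v_{5}  →  sig = [4:1]
  P = {1,2,3,6,11}:  v_{1} + v_{2} + v_{3} + v_{6} + v_{11} = v_{4}  →  sig = [5:1]
  P = {1,4,5,6,11}:  v_{1} + v_{4} + v_{5} + v_{6} + v_{11} = v_{7}  →  sig = [5:1]

Sorted signature multiset PRS(X):
{ [2:] ×2,  [2:1,1] ×3,  [2:1,1,1],  [2:1,1,1,1] ×4,  [2:1,1,1,1,2],  [2:1,1,1,2] ×2,  [2:1,1,2,2],  [2:1,1,3],  [2:1,2],  [2:1,2,2,2],  [3:1] ×2,  [3:2],  [4:],  [4:1],  [5:1] ×2 }


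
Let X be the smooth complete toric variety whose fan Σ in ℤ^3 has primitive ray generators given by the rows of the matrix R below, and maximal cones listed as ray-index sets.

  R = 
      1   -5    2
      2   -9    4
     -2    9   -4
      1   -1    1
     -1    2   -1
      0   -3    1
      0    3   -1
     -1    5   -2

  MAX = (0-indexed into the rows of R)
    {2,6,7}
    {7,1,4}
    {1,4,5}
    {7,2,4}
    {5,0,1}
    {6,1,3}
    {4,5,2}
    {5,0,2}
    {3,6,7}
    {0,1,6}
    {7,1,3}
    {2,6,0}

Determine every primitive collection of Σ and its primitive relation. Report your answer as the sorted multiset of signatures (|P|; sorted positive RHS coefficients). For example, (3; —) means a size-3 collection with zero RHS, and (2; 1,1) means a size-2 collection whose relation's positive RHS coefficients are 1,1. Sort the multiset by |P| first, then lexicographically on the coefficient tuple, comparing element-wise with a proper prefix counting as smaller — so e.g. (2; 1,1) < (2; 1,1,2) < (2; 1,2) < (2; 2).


The 11 primitive collections of Σ (r=8, n=3):

  P={0,7}:  v_{0} + v_{7} = 0  ⇒ sig = (2; —)
  P={1,2}:  v_{1} + v_{2} = 0  ⇒ sig = (2; —)
  P={5,6}:  v_{5} + v_{6} = 0  ⇒ sig = (2; —)
  P={0,4}:  v_{0} + v_{4} = v_{5}  ⇒ sig = (2; 1)
  P={4,6}:  v_{4} + v_{6} = v_{7}  ⇒ sig = (2; 1)
  P={5,7}:  v_{5} + v_{7} = v_{4}  ⇒ sig = (2; 1)
  P={0,3}:  v_{0} + v_{3} = v_{1} + v_{6}  ⇒ sig = (2; 1,1)
  P={2,3}:  v_{2} + v_{3} = v_{6} + v_{7}  ⇒ sig = (2; 1,1)
  P={3,5}:  v_{3} + v_{5} = v_{1} + v_{7}  ⇒ sig = (2; 1,1)
  P={3,4}:  v_{3} + v_{4} = v_{1} + 2·v_{7}  ⇒ sig = (2; 1,2)
  P={1,6,7}:  v_{1} + v_{6} + v_{7} = v_{3}  ⇒ sig = (3; 1)

Hence PRS(X_Σ) =
    |P|=2: 10 collections, coeffs (), (), (), (1), (1), (1), (1,1), (1,1), (1,1), (1,2)
    |P|=3: 1 collection, coeffs (1)
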